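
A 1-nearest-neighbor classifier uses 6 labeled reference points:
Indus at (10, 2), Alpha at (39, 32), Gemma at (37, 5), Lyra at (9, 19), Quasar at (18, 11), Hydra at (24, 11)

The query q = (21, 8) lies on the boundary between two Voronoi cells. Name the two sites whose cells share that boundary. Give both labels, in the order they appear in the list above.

Squared distances from q to each site:
d²(q, Indus) = (21−10)² + (8−2)² = 121 + 36 = 157
d²(q, Alpha) = (21−39)² + (8−32)² = 324 + 576 = 900
d²(q, Gemma) = (21−37)² + (8−5)² = 256 + 9 = 265
d²(q, Lyra) = (21−9)² + (8−19)² = 144 + 121 = 265
d²(q, Quasar) = (21−18)² + (8−11)² = 9 + 9 = 18
d²(q, Hydra) = (21−24)² + (8−11)² = 9 + 9 = 18
q is equidistant from Quasar and Hydra (both at squared distance 18), and every other site is strictly farther — so q lies on the Quasar–Hydra Voronoi edge.

Quasar and Hydra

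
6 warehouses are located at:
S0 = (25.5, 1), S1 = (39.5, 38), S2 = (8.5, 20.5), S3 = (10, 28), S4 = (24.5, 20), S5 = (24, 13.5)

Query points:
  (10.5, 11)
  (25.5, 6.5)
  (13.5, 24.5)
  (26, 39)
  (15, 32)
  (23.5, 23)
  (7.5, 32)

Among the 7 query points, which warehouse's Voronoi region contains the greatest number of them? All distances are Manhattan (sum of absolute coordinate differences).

S3

(10.5, 11) — d to each: S0:25, S1:56, S2:11.5, S3:17.5, S4:23, S5:16 → nearest is S2
(25.5, 6.5) — d to each: S0:5.5, S1:45.5, S2:31, S3:37, S4:14.5, S5:8.5 → nearest is S0
(13.5, 24.5) — d to each: S0:35.5, S1:39.5, S2:9, S3:7, S4:15.5, S5:21.5 → nearest is S3
(26, 39) — d to each: S0:38.5, S1:14.5, S2:36, S3:27, S4:20.5, S5:27.5 → nearest is S1
(15, 32) — d to each: S0:41.5, S1:30.5, S2:18, S3:9, S4:21.5, S5:27.5 → nearest is S3
(23.5, 23) — d to each: S0:24, S1:31, S2:17.5, S3:18.5, S4:4, S5:10 → nearest is S4
(7.5, 32) — d to each: S0:49, S1:38, S2:12.5, S3:6.5, S4:29, S5:35 → nearest is S3
Tally — S0:1, S1:1, S2:1, S3:3, S4:1. S3 captures the most (3).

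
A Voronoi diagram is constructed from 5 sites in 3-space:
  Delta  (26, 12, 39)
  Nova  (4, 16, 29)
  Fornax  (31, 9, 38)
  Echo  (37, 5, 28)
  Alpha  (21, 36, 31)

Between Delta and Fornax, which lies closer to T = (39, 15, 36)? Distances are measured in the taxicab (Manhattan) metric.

Fornax

d(T, Delta) = |39−26| + |15−12| + |36−39| = 13 + 3 + 3 = 19
d(T, Fornax) = |39−31| + |15−9| + |36−38| = 8 + 6 + 2 = 16
19 > 16, so Fornax is closer.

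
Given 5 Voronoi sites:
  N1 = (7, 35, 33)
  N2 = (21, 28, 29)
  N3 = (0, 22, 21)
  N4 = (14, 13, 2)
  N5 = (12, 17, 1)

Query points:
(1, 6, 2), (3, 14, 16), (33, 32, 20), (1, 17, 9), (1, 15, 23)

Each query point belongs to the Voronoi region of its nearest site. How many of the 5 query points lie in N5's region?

(1, 6, 2) — d² to each: N1:1838, N2:1613, N3:618, N4:218, N5:243 → nearest is N4
(3, 14, 16) — d² to each: N1:746, N2:689, N3:98, N4:318, N5:315 → nearest is N3
(33, 32, 20) — d² to each: N1:854, N2:241, N3:1190, N4:1046, N5:1027 → nearest is N2
(1, 17, 9) — d² to each: N1:936, N2:921, N3:170, N4:234, N5:185 → nearest is N3
(1, 15, 23) — d² to each: N1:536, N2:605, N3:54, N4:614, N5:609 → nearest is N3
0 of the 5 points have N5 as nearest.

0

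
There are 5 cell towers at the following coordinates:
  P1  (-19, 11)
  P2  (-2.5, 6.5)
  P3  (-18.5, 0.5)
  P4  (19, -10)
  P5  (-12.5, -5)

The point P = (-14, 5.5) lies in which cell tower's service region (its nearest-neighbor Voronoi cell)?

P3

Since √ is increasing, it suffices to compare squared distances:
|PP1|² = (-14−(-19))² + (5.5−11)² = 25 + 30.25 = 55.25
|PP2|² = (-14−(-2.5))² + (5.5−6.5)² = 132.25 + 1 = 133.25
|PP3|² = (-14−(-18.5))² + (5.5−0.5)² = 20.25 + 25 = 45.25
|PP4|² = (-14−19)² + (5.5−(-10))² = 1089 + 240.25 = 1329.25
|PP5|² = (-14−(-12.5))² + (5.5−(-5))² = 2.25 + 110.25 = 112.5
P3 is nearest.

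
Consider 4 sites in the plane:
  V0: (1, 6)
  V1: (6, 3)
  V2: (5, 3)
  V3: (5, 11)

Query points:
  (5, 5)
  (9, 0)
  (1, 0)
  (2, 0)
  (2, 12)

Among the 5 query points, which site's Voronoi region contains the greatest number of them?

V2

(5, 5) — d² to each: V0:17, V1:5, V2:4, V3:36 → nearest is V2
(9, 0) — d² to each: V0:100, V1:18, V2:25, V3:137 → nearest is V1
(1, 0) — d² to each: V0:36, V1:34, V2:25, V3:137 → nearest is V2
(2, 0) — d² to each: V0:37, V1:25, V2:18, V3:130 → nearest is V2
(2, 12) — d² to each: V0:37, V1:97, V2:90, V3:10 → nearest is V3
Tally — V1:1, V2:3, V3:1. V2 captures the most (3).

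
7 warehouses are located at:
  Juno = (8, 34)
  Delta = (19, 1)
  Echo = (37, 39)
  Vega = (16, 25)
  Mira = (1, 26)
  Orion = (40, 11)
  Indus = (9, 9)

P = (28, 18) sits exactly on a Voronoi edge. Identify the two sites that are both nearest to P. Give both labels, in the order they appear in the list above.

Squared distances from P to each site:
d²(P, Juno) = (28−8)² + (18−34)² = 400 + 256 = 656
d²(P, Delta) = (28−19)² + (18−1)² = 81 + 289 = 370
d²(P, Echo) = (28−37)² + (18−39)² = 81 + 441 = 522
d²(P, Vega) = (28−16)² + (18−25)² = 144 + 49 = 193
d²(P, Mira) = (28−1)² + (18−26)² = 729 + 64 = 793
d²(P, Orion) = (28−40)² + (18−11)² = 144 + 49 = 193
d²(P, Indus) = (28−9)² + (18−9)² = 361 + 81 = 442
P is equidistant from Vega and Orion (both at squared distance 193), and every other site is strictly farther — so P lies on the Vega–Orion Voronoi edge.

Vega and Orion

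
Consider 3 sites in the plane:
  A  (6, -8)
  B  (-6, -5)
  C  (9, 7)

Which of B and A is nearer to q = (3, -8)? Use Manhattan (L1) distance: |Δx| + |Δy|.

A

d(q,B) = |3−(-6)| + |-8−(-5)| = 9 + 3 = 12
d(q,A) = |3−6| + |-8−(-8)| = 3 + 0 = 3
12 > 3, so A is closer.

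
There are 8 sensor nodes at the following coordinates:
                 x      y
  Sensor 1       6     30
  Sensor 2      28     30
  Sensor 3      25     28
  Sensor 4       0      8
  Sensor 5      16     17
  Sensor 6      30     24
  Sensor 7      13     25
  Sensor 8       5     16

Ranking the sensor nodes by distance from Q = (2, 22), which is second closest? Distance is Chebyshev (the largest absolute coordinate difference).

d(Q, Sensor 1) = max(4, 8) = 8
d(Q, Sensor 2) = max(26, 8) = 26
d(Q, Sensor 3) = max(23, 6) = 23
d(Q, Sensor 4) = max(2, 14) = 14
d(Q, Sensor 5) = max(14, 5) = 14
d(Q, Sensor 6) = max(28, 2) = 28
d(Q, Sensor 7) = max(11, 3) = 11
d(Q, Sensor 8) = max(3, 6) = 6
Sorted ascending: Sensor 8, Sensor 1, Sensor 7, … — the second-nearest is Sensor 1.

Sensor 1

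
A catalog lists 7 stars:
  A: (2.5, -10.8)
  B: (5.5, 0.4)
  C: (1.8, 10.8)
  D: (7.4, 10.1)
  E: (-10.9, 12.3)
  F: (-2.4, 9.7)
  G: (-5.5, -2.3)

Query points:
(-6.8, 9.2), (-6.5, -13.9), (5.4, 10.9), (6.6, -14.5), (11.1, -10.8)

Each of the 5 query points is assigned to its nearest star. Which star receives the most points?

A

(-6.8, 9.2) — d² to each: A:486.49, B:228.73, C:76.52, D:202.45, E:26.42, F:19.61, G:133.94 → nearest is F
(-6.5, -13.9) — d² to each: A:90.61, B:348.49, C:678.98, D:769.21, E:705.8, F:573.77, G:135.56 → nearest is A
(5.4, 10.9) — d² to each: A:479.3, B:110.26, C:12.97, D:4.64, E:267.65, F:62.28, G:293.05 → nearest is D
(6.6, -14.5) — d² to each: A:30.5, B:223.22, C:663.13, D:605.8, E:1024.49, F:666.64, G:295.25 → nearest is A
(11.1, -10.8) — d² to each: A:73.96, B:156.8, C:553.05, D:450.5, E:1017.61, F:602.5, G:347.81 → nearest is A
Tally — A:3, D:1, F:1. A captures the most (3).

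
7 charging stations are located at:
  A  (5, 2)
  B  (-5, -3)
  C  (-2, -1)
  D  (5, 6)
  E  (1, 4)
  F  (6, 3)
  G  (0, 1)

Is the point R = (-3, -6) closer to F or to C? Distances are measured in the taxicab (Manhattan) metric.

C

d(R,F) = |-3−6| + |-6−3| = 9 + 9 = 18
d(R,C) = |-3−(-2)| + |-6−(-1)| = 1 + 5 = 6
18 > 6, so C is closer.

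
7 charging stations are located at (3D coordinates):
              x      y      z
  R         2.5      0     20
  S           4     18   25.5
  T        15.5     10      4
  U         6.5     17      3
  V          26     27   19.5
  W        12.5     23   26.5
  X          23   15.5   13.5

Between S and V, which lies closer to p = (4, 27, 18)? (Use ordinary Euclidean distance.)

S

Compare squared distances:
|pS|² = (4−4)² + (27−18)² + (18−25.5)² = 0 + 81 + 56.25 = 137.25
|pV|² = (4−26)² + (27−27)² + (18−19.5)² = 484 + 0 + 2.25 = 486.25
137.25 < 486.25, so S is closer.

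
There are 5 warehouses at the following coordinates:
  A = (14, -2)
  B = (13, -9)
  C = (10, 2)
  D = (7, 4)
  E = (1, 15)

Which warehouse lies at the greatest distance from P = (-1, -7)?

E

Compare squared distances (the ordering matches that of the actual distances):
|PA|² = (-1−14)² + (-7−(-2))² = 225 + 25 = 250
|PB|² = (-1−13)² + (-7−(-9))² = 196 + 4 = 200
|PC|² = (-1−10)² + (-7−2)² = 121 + 81 = 202
|PD|² = (-1−7)² + (-7−4)² = 64 + 121 = 185
|PE|² = (-1−1)² + (-7−15)² = 4 + 484 = 488
The largest is to E.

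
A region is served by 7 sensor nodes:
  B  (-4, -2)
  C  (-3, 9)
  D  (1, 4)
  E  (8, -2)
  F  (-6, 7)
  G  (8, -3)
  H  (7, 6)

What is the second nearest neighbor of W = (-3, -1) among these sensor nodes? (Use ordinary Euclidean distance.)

D

Compare squared distances (the ordering matches that of the actual distances):
|WB|² = (-3−(-4))² + (-1−(-2))² = 1 + 1 = 2
|WC|² = (-3−(-3))² + (-1−9)² = 0 + 100 = 100
|WD|² = (-3−1)² + (-1−4)² = 16 + 25 = 41
|WE|² = (-3−8)² + (-1−(-2))² = 121 + 1 = 122
|WF|² = (-3−(-6))² + (-1−7)² = 9 + 64 = 73
|WG|² = (-3−8)² + (-1−(-3))² = 121 + 4 = 125
|WH|² = (-3−7)² + (-1−6)² = 100 + 49 = 149
Sorted ascending: B, D, F, … — the second-nearest is D.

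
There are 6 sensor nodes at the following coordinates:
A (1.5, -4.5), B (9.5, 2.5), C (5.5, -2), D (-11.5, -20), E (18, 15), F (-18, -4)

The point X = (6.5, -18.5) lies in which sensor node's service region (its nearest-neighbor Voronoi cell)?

A

Since √ is increasing, it suffices to compare squared distances:
|XA|² = (6.5−1.5)² + (-18.5−(-4.5))² = 25 + 196 = 221
|XB|² = (6.5−9.5)² + (-18.5−2.5)² = 9 + 441 = 450
|XC|² = (6.5−5.5)² + (-18.5−(-2))² = 1 + 272.25 = 273.25
|XD|² = (6.5−(-11.5))² + (-18.5−(-20))² = 324 + 2.25 = 326.25
|XE|² = (6.5−18)² + (-18.5−15)² = 132.25 + 1122.25 = 1254.5
|XF|² = (6.5−(-18))² + (-18.5−(-4))² = 600.25 + 210.25 = 810.5
The smallest is to A, so X lies in the Voronoi region of A.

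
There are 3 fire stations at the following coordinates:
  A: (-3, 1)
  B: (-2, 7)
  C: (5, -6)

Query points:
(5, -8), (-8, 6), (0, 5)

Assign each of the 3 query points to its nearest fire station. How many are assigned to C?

(5, -8) — d² to each: A:145, B:274, C:4 → nearest is C
(-8, 6) — d² to each: A:50, B:37, C:313 → nearest is B
(0, 5) — d² to each: A:25, B:8, C:146 → nearest is B
1 of the 3 points has C as nearest.

1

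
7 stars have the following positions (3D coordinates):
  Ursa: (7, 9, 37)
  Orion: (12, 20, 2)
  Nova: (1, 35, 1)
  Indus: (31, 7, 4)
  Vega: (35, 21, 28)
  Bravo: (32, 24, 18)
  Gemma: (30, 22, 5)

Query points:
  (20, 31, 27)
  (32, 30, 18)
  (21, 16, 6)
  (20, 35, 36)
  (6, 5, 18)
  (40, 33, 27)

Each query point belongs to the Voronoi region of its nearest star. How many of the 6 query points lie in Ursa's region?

(20, 31, 27) — d² to each: Ursa:753, Orion:810, Nova:1053, Indus:1226, Vega:326, Bravo:274, Gemma:665 → nearest is Bravo
(32, 30, 18) — d² to each: Ursa:1427, Orion:756, Nova:1275, Indus:726, Vega:190, Bravo:36, Gemma:237 → nearest is Bravo
(21, 16, 6) — d² to each: Ursa:1206, Orion:113, Nova:786, Indus:185, Vega:705, Bravo:329, Gemma:118 → nearest is Orion
(20, 35, 36) — d² to each: Ursa:846, Orion:1445, Nova:1586, Indus:1929, Vega:485, Bravo:589, Gemma:1230 → nearest is Vega
(6, 5, 18) — d² to each: Ursa:378, Orion:517, Nova:1214, Indus:825, Vega:1197, Bravo:1037, Gemma:1034 → nearest is Ursa
(40, 33, 27) — d² to each: Ursa:1765, Orion:1578, Nova:2201, Indus:1286, Vega:170, Bravo:226, Gemma:705 → nearest is Vega
1 of the 6 points has Ursa as nearest.

1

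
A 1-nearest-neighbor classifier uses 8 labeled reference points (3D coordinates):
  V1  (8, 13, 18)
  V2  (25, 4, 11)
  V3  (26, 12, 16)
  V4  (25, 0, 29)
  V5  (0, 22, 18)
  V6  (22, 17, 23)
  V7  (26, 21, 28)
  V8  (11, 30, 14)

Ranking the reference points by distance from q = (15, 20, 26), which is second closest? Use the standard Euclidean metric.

V7

Squared Euclidean distances:
|qV1|² = (15−8)² + (20−13)² + (26−18)² = 49 + 49 + 64 = 162
|qV2|² = (15−25)² + (20−4)² + (26−11)² = 100 + 256 + 225 = 581
|qV3|² = (15−26)² + (20−12)² + (26−16)² = 121 + 64 + 100 = 285
|qV4|² = (15−25)² + (20−0)² + (26−29)² = 100 + 400 + 9 = 509
|qV5|² = (15−0)² + (20−22)² + (26−18)² = 225 + 4 + 64 = 293
|qV6|² = (15−22)² + (20−17)² + (26−23)² = 49 + 9 + 9 = 67
|qV7|² = (15−26)² + (20−21)² + (26−28)² = 121 + 1 + 4 = 126
|qV8|² = (15−11)² + (20−30)² + (26−14)² = 16 + 100 + 144 = 260
Sorted ascending: V6, V7, V1, … — the second-nearest is V7.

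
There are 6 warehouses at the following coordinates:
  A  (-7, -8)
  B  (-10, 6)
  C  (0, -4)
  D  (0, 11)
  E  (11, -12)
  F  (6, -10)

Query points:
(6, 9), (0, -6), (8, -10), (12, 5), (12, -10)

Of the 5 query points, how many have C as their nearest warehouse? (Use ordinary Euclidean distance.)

(6, 9) — d² to each: A:458, B:265, C:205, D:40, E:466, F:361 → nearest is D
(0, -6) — d² to each: A:53, B:244, C:4, D:289, E:157, F:52 → nearest is C
(8, -10) — d² to each: A:229, B:580, C:100, D:505, E:13, F:4 → nearest is F
(12, 5) — d² to each: A:530, B:485, C:225, D:180, E:290, F:261 → nearest is D
(12, -10) — d² to each: A:365, B:740, C:180, D:585, E:5, F:36 → nearest is E
1 of the 5 points has C as nearest.

1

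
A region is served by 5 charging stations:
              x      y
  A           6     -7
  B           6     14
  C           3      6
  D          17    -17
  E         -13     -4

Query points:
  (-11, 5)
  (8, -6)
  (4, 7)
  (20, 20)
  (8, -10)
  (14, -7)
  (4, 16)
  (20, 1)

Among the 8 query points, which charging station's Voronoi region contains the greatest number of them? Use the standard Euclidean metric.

(-11, 5) — d² to each: A:433, B:370, C:197, D:1268, E:85 → nearest is E
(8, -6) — d² to each: A:5, B:404, C:169, D:202, E:445 → nearest is A
(4, 7) — d² to each: A:200, B:53, C:2, D:745, E:410 → nearest is C
(20, 20) — d² to each: A:925, B:232, C:485, D:1378, E:1665 → nearest is B
(8, -10) — d² to each: A:13, B:580, C:281, D:130, E:477 → nearest is A
(14, -7) — d² to each: A:64, B:505, C:290, D:109, E:738 → nearest is A
(4, 16) — d² to each: A:533, B:8, C:101, D:1258, E:689 → nearest is B
(20, 1) — d² to each: A:260, B:365, C:314, D:333, E:1114 → nearest is A
Tally — A:4, B:2, C:1, E:1. A captures the most (4).

A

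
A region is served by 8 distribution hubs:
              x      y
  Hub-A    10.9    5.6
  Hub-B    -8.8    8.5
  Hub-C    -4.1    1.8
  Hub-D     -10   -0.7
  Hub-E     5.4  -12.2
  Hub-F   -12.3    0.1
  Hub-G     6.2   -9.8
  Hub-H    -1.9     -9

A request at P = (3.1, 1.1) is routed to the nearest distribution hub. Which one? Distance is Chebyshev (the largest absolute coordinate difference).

d(P, Hub-A) = max(7.8, 4.5) = 7.8
d(P, Hub-B) = max(11.9, 7.4) = 11.9
d(P, Hub-C) = max(7.2, 0.7) = 7.2
d(P, Hub-D) = max(13.1, 1.8) = 13.1
d(P, Hub-E) = max(2.3, 13.3) = 13.3
d(P, Hub-F) = max(15.4, 1) = 15.4
d(P, Hub-G) = max(3.1, 10.9) = 10.9
d(P, Hub-H) = max(5, 10.1) = 10.1
The smallest is to Hub-C, so P lies in the Voronoi region of Hub-C.

Hub-C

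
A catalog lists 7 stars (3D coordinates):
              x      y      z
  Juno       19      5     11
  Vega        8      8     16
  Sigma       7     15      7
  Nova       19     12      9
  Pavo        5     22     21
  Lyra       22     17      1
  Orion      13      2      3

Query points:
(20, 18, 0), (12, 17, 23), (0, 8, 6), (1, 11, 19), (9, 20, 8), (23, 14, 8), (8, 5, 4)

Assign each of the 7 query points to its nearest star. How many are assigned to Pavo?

1

(20, 18, 0) — d² to each: Juno:291, Vega:500, Sigma:227, Nova:118, Pavo:682, Lyra:6, Orion:314 → nearest is Lyra
(12, 17, 23) — d² to each: Juno:337, Vega:146, Sigma:285, Nova:270, Pavo:78, Lyra:584, Orion:626 → nearest is Pavo
(0, 8, 6) — d² to each: Juno:395, Vega:164, Sigma:99, Nova:386, Pavo:446, Lyra:590, Orion:214 → nearest is Sigma
(1, 11, 19) — d² to each: Juno:424, Vega:67, Sigma:196, Nova:425, Pavo:141, Lyra:801, Orion:481 → nearest is Vega
(9, 20, 8) — d² to each: Juno:334, Vega:209, Sigma:30, Nova:165, Pavo:189, Lyra:227, Orion:365 → nearest is Sigma
(23, 14, 8) — d² to each: Juno:106, Vega:325, Sigma:258, Nova:21, Pavo:557, Lyra:59, Orion:269 → nearest is Nova
(8, 5, 4) — d² to each: Juno:170, Vega:153, Sigma:110, Nova:195, Pavo:587, Lyra:349, Orion:35 → nearest is Orion
1 of the 7 points has Pavo as nearest.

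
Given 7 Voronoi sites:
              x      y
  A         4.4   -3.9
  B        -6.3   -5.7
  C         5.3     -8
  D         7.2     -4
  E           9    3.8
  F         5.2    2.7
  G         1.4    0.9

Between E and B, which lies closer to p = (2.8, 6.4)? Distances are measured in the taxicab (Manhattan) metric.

d(p,E) = |2.8−9| + |6.4−3.8| = 6.2 + 2.6 = 8.8
d(p,B) = |2.8−(-6.3)| + |6.4−(-5.7)| = 9.1 + 12.1 = 21.2
8.8 < 21.2, so E is closer.

E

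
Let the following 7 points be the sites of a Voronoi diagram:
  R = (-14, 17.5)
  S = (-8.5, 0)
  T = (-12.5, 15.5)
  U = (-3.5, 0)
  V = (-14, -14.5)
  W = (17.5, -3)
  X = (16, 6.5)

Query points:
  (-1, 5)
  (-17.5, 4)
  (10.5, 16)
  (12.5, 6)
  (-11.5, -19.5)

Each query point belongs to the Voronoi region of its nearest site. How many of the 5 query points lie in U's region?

(-1, 5) — d² to each: R:325.25, S:81.25, T:242.5, U:31.25, V:549.25, W:406.25, X:291.25 → nearest is U
(-17.5, 4) — d² to each: R:194.5, S:97, T:157.25, U:212, V:354.5, W:1274, X:1128.5 → nearest is S
(10.5, 16) — d² to each: R:602.5, S:617, T:529.25, U:452, V:1530.5, W:410, X:120.5 → nearest is X
(12.5, 6) — d² to each: R:834.5, S:477, T:715.25, U:292, V:1122.5, W:106, X:12.5 → nearest is X
(-11.5, -19.5) — d² to each: R:1375.25, S:389.25, T:1226, U:444.25, V:31.25, W:1113.25, X:1432.25 → nearest is V
1 of the 5 points has U as nearest.

1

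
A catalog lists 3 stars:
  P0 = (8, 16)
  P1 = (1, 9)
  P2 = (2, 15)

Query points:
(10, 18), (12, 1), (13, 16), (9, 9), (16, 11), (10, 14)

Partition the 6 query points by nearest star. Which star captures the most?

(10, 18) — d² to each: P0:8, P1:162, P2:73 → nearest is P0
(12, 1) — d² to each: P0:241, P1:185, P2:296 → nearest is P1
(13, 16) — d² to each: P0:25, P1:193, P2:122 → nearest is P0
(9, 9) — d² to each: P0:50, P1:64, P2:85 → nearest is P0
(16, 11) — d² to each: P0:89, P1:229, P2:212 → nearest is P0
(10, 14) — d² to each: P0:8, P1:106, P2:65 → nearest is P0
Tally — P0:5, P1:1. P0 captures the most (5).

P0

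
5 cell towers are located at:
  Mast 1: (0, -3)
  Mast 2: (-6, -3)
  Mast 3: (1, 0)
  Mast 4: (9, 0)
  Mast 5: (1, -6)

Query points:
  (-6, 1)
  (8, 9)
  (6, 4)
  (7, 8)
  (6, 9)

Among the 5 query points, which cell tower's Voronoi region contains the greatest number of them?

(-6, 1) — d² to each: Mast 1:52, Mast 2:16, Mast 3:50, Mast 4:226, Mast 5:98 → nearest is Mast 2
(8, 9) — d² to each: Mast 1:208, Mast 2:340, Mast 3:130, Mast 4:82, Mast 5:274 → nearest is Mast 4
(6, 4) — d² to each: Mast 1:85, Mast 2:193, Mast 3:41, Mast 4:25, Mast 5:125 → nearest is Mast 4
(7, 8) — d² to each: Mast 1:170, Mast 2:290, Mast 3:100, Mast 4:68, Mast 5:232 → nearest is Mast 4
(6, 9) — d² to each: Mast 1:180, Mast 2:288, Mast 3:106, Mast 4:90, Mast 5:250 → nearest is Mast 4
Tally — Mast 2:1, Mast 4:4. Mast 4 captures the most (4).

Mast 4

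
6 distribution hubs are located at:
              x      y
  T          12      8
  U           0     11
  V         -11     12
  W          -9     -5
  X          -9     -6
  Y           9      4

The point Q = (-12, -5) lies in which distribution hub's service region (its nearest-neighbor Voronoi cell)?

W

Since √ is increasing, it suffices to compare squared distances:
|QT|² = (-12−12)² + (-5−8)² = 576 + 169 = 745
|QU|² = (-12−0)² + (-5−11)² = 144 + 256 = 400
|QV|² = (-12−(-11))² + (-5−12)² = 1 + 289 = 290
|QW|² = (-12−(-9))² + (-5−(-5))² = 9 + 0 = 9
|QX|² = (-12−(-9))² + (-5−(-6))² = 9 + 1 = 10
|QY|² = (-12−9)² + (-5−4)² = 441 + 81 = 522
W is nearest.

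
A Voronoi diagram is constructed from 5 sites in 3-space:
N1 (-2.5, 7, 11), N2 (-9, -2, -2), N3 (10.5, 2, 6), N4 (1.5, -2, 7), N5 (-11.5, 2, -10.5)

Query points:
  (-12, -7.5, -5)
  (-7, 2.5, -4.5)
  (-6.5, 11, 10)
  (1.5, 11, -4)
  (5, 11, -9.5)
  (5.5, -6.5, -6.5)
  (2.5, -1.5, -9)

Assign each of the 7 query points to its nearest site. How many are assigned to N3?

(-12, -7.5, -5) — d² to each: N1:556.5, N2:48.25, N3:717.5, N4:356.5, N5:120.75 → nearest is N2
(-7, 2.5, -4.5) — d² to each: N1:280.75, N2:30.5, N3:416.75, N4:224.75, N5:56.5 → nearest is N2
(-6.5, 11, 10) — d² to each: N1:33, N2:319.25, N3:386, N4:242, N5:526.25 → nearest is N1
(1.5, 11, -4) — d² to each: N1:257, N2:283.25, N3:262, N4:290, N5:292.25 → nearest is N1
(5, 11, -9.5) — d² to each: N1:492.5, N2:421.25, N3:351.5, N4:453.5, N5:354.25 → nearest is N3
(5.5, -6.5, -6.5) — d² to each: N1:552.5, N2:250.75, N3:253.5, N4:218.5, N5:377.25 → nearest is N4
(2.5, -1.5, -9) — d² to each: N1:497.25, N2:181.5, N3:301.25, N4:257.25, N5:210.5 → nearest is N2
1 of the 7 points has N3 as nearest.

1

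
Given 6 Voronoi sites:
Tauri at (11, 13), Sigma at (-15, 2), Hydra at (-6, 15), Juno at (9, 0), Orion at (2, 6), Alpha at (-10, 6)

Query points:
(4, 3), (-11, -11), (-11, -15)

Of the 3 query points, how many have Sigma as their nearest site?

2

(4, 3) — d² to each: Tauri:149, Sigma:362, Hydra:244, Juno:34, Orion:13, Alpha:205 → nearest is Orion
(-11, -11) — d² to each: Tauri:1060, Sigma:185, Hydra:701, Juno:521, Orion:458, Alpha:290 → nearest is Sigma
(-11, -15) — d² to each: Tauri:1268, Sigma:305, Hydra:925, Juno:625, Orion:610, Alpha:442 → nearest is Sigma
2 of the 3 points have Sigma as nearest.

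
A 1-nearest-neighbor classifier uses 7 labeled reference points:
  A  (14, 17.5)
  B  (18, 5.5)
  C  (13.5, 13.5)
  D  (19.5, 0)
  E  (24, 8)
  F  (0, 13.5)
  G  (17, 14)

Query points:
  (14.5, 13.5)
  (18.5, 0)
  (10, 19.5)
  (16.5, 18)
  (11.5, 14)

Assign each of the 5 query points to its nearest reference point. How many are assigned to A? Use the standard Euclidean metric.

2

(14.5, 13.5) — d² to each: A:16.25, B:76.25, C:1, D:207.25, E:120.5, F:210.25, G:6.5 → nearest is C
(18.5, 0) — d² to each: A:326.5, B:30.5, C:207.25, D:1, E:94.25, F:524.5, G:198.25 → nearest is D
(10, 19.5) — d² to each: A:20, B:260, C:48.25, D:470.5, E:328.25, F:136, G:79.25 → nearest is A
(16.5, 18) — d² to each: A:6.5, B:158.5, C:29.25, D:333, E:156.25, F:292.5, G:16.25 → nearest is A
(11.5, 14) — d² to each: A:18.5, B:114.5, C:4.25, D:260, E:192.25, F:132.5, G:30.25 → nearest is C
2 of the 5 points have A as nearest.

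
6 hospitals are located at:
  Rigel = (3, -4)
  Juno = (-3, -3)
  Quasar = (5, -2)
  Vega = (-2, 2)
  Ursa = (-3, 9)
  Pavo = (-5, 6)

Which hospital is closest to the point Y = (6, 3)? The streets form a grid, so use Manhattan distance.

d(Y, Rigel) = |6−3| + |3−(-4)| = 3 + 7 = 10
d(Y, Juno) = |6−(-3)| + |3−(-3)| = 9 + 6 = 15
d(Y, Quasar) = |6−5| + |3−(-2)| = 1 + 5 = 6
d(Y, Vega) = |6−(-2)| + |3−2| = 8 + 1 = 9
d(Y, Ursa) = |6−(-3)| + |3−9| = 9 + 6 = 15
d(Y, Pavo) = |6−(-5)| + |3−6| = 11 + 3 = 14
The smallest is to Quasar, so Y lies in the Voronoi region of Quasar.

Quasar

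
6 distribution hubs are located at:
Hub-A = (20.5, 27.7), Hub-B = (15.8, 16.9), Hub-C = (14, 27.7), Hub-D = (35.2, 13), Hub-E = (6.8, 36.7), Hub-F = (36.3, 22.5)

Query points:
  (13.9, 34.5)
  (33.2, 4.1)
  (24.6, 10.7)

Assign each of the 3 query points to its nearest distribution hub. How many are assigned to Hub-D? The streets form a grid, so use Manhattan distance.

(13.9, 34.5) — d to each: Hub-A:13.4, Hub-B:19.5, Hub-C:6.9, Hub-D:42.8, Hub-E:9.3, Hub-F:34.4 → nearest is Hub-C
(33.2, 4.1) — d to each: Hub-A:36.3, Hub-B:30.2, Hub-C:42.8, Hub-D:10.9, Hub-E:59, Hub-F:21.5 → nearest is Hub-D
(24.6, 10.7) — d to each: Hub-A:21.1, Hub-B:15, Hub-C:27.6, Hub-D:12.9, Hub-E:43.8, Hub-F:23.5 → nearest is Hub-D
2 of the 3 points have Hub-D as nearest.

2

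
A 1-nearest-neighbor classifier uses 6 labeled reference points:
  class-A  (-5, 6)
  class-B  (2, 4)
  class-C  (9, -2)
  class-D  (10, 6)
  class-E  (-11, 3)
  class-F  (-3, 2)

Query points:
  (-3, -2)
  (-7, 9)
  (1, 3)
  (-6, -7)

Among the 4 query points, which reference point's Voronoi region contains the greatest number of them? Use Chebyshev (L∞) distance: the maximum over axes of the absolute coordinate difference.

(-3, -2) — d to each: class-A:8, class-B:6, class-C:12, class-D:13, class-E:8, class-F:4 → nearest is class-F
(-7, 9) — d to each: class-A:3, class-B:9, class-C:16, class-D:17, class-E:6, class-F:7 → nearest is class-A
(1, 3) — d to each: class-A:6, class-B:1, class-C:8, class-D:9, class-E:12, class-F:4 → nearest is class-B
(-6, -7) — d to each: class-A:13, class-B:11, class-C:15, class-D:16, class-E:10, class-F:9 → nearest is class-F
Tally — class-A:1, class-B:1, class-F:2. class-F captures the most (2).

class-F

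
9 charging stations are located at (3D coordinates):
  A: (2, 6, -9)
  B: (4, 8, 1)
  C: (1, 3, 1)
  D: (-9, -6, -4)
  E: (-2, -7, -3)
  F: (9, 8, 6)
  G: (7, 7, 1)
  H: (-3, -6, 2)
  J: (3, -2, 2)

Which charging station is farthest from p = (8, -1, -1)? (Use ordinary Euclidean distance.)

Compare squared distances (the ordering matches that of the actual distances):
|pA|² = 36 + 49 + 64 = 149
|pB|² = 16 + 81 + 4 = 101
|pC|² = 49 + 16 + 4 = 69
|pD|² = 289 + 25 + 9 = 323
|pE|² = 100 + 36 + 4 = 140
|pF|² = 1 + 81 + 49 = 131
|pG|² = 1 + 64 + 4 = 69
|pH|² = 121 + 25 + 9 = 155
|pJ|² = 25 + 1 + 9 = 35
The largest is to D.

D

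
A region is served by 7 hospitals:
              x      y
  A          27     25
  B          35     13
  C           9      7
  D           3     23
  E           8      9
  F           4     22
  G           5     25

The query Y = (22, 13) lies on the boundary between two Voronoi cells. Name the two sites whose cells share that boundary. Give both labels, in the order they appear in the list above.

Squared distances from Y to each site:
|YA|² = (22−27)² + (13−25)² = 25 + 144 = 169
|YB|² = (22−35)² + (13−13)² = 169 + 0 = 169
|YC|² = (22−9)² + (13−7)² = 169 + 36 = 205
|YD|² = (22−3)² + (13−23)² = 361 + 100 = 461
|YE|² = (22−8)² + (13−9)² = 196 + 16 = 212
|YF|² = (22−4)² + (13−22)² = 324 + 81 = 405
|YG|² = (22−5)² + (13−25)² = 289 + 144 = 433
Y is equidistant from A and B (both at squared distance 169), and every other site is strictly farther — so Y lies on the A–B Voronoi edge.

A and B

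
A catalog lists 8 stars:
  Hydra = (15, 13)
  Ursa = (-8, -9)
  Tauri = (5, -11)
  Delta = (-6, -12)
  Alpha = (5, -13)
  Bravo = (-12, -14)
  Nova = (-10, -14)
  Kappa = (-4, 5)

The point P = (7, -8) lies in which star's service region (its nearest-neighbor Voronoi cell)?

Tauri

Compare squared distances (the ordering matches that of the actual distances):
d²(P, Hydra) = (7−15)² + (-8−13)² = 64 + 441 = 505
d²(P, Ursa) = (7−(-8))² + (-8−(-9))² = 225 + 1 = 226
d²(P, Tauri) = (7−5)² + (-8−(-11))² = 4 + 9 = 13
d²(P, Delta) = (7−(-6))² + (-8−(-12))² = 169 + 16 = 185
d²(P, Alpha) = (7−5)² + (-8−(-13))² = 4 + 25 = 29
d²(P, Bravo) = (7−(-12))² + (-8−(-14))² = 361 + 36 = 397
d²(P, Nova) = (7−(-10))² + (-8−(-14))² = 289 + 36 = 325
d²(P, Kappa) = (7−(-4))² + (-8−5)² = 121 + 169 = 290
The smallest is to Tauri, so P lies in the Voronoi region of Tauri.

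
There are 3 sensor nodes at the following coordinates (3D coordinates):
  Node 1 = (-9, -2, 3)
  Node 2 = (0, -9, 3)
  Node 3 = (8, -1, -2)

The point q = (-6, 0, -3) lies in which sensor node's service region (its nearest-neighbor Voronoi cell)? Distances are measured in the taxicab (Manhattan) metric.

d(q, Node 1) = |-6−(-9)| + |0−(-2)| + |-3−3| = 3 + 2 + 6 = 11
d(q, Node 2) = |-6−0| + |0−(-9)| + |-3−3| = 6 + 9 + 6 = 21
d(q, Node 3) = |-6−8| + |0−(-1)| + |-3−(-2)| = 14 + 1 + 1 = 16
Node 1 is nearest.

Node 1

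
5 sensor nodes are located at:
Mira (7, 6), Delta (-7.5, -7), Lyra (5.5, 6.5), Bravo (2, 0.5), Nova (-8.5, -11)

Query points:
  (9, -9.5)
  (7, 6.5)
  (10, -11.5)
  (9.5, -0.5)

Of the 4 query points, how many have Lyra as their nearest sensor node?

0

(9, -9.5) — d² to each: Mira:244.25, Delta:278.5, Lyra:268.25, Bravo:149, Nova:308.5 → nearest is Bravo
(7, 6.5) — d² to each: Mira:0.25, Delta:392.5, Lyra:2.25, Bravo:61, Nova:546.5 → nearest is Mira
(10, -11.5) — d² to each: Mira:315.25, Delta:326.5, Lyra:344.25, Bravo:208, Nova:342.5 → nearest is Bravo
(9.5, -0.5) — d² to each: Mira:48.5, Delta:331.25, Lyra:65, Bravo:57.25, Nova:434.25 → nearest is Mira
0 of the 4 points have Lyra as nearest.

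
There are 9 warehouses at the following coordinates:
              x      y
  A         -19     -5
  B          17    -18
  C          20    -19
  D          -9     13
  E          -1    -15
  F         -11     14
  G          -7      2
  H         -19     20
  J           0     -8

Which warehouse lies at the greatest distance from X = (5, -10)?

Squared Euclidean distances:
|XA|² = 576 + 25 = 601
|XB|² = 144 + 64 = 208
|XC|² = 225 + 81 = 306
|XD|² = 196 + 529 = 725
|XE|² = 36 + 25 = 61
|XF|² = 256 + 576 = 832
|XG|² = 144 + 144 = 288
|XH|² = 576 + 900 = 1476
|XJ|² = 25 + 4 = 29
The largest is to H.

H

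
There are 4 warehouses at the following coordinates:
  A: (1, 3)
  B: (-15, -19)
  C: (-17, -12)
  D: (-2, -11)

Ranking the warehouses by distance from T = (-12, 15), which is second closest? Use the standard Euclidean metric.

Squared Euclidean distances:
|TA|² = 169 + 144 = 313
|TB|² = 9 + 1156 = 1165
|TC|² = 25 + 729 = 754
|TD|² = 100 + 676 = 776
Sorted ascending: A, C, D, … — the second-nearest is C.

C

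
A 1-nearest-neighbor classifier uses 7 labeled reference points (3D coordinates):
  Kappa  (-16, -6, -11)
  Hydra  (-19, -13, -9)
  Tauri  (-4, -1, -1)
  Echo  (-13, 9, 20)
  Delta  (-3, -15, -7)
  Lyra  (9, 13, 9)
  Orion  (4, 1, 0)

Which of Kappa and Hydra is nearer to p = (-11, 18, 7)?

Kappa

Compare squared distances:
d²(p, Kappa) = (-11−(-16))² + (18−(-6))² + (7−(-11))² = 25 + 576 + 324 = 925
d²(p, Hydra) = (-11−(-19))² + (18−(-13))² + (7−(-9))² = 64 + 961 + 256 = 1281
925 < 1281, so Kappa is closer.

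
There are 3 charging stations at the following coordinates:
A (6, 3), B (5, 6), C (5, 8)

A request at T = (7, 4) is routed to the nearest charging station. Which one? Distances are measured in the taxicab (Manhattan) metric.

A

d(T,A) = |7−6| + |4−3| = 1 + 1 = 2
d(T,B) = |7−5| + |4−6| = 2 + 2 = 4
d(T,C) = |7−5| + |4−8| = 2 + 4 = 6
The smallest is to A, so T lies in the Voronoi region of A.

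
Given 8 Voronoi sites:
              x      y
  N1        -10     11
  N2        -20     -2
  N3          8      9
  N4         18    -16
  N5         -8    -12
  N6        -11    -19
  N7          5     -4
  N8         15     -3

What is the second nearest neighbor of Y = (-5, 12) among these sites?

N3

Squared Euclidean distances:
|YN1|² = 25 + 1 = 26
|YN2|² = 225 + 196 = 421
|YN3|² = 169 + 9 = 178
|YN4|² = 529 + 784 = 1313
|YN5|² = 9 + 576 = 585
|YN6|² = 36 + 961 = 997
|YN7|² = 100 + 256 = 356
|YN8|² = 400 + 225 = 625
Sorted ascending: N1, N3, N7, … — the second-nearest is N3.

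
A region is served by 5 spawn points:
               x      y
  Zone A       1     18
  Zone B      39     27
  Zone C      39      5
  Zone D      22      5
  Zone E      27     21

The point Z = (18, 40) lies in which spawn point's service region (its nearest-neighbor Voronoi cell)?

Compare squared distances (the ordering matches that of the actual distances):
d²(Z, Zone A) = (18−1)² + (40−18)² = 289 + 484 = 773
d²(Z, Zone B) = (18−39)² + (40−27)² = 441 + 169 = 610
d²(Z, Zone C) = (18−39)² + (40−5)² = 441 + 1225 = 1666
d²(Z, Zone D) = (18−22)² + (40−5)² = 16 + 1225 = 1241
d²(Z, Zone E) = (18−27)² + (40−21)² = 81 + 361 = 442
The smallest is to Zone E, so Z lies in the Voronoi region of Zone E.

Zone E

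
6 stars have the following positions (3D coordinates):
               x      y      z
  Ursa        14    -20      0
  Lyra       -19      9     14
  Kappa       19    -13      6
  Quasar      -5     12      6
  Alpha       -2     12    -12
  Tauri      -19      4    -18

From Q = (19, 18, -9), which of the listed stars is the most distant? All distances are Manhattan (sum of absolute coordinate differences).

Lyra

d(Q, Ursa) = |19−14| + |18−(-20)| + |-9−0| = 5 + 38 + 9 = 52
d(Q, Lyra) = |19−(-19)| + |18−9| + |-9−14| = 38 + 9 + 23 = 70
d(Q, Kappa) = |19−19| + |18−(-13)| + |-9−6| = 0 + 31 + 15 = 46
d(Q, Quasar) = |19−(-5)| + |18−12| + |-9−6| = 24 + 6 + 15 = 45
d(Q, Alpha) = |19−(-2)| + |18−12| + |-9−(-12)| = 21 + 6 + 3 = 30
d(Q, Tauri) = |19−(-19)| + |18−4| + |-9−(-18)| = 38 + 14 + 9 = 61
The largest is to Lyra.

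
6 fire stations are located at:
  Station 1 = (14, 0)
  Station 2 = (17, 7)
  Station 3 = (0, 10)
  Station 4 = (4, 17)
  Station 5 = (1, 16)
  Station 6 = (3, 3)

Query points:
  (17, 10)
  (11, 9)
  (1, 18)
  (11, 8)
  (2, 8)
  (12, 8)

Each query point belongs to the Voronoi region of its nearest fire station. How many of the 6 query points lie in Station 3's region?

(17, 10) — d² to each: Station 1:109, Station 2:9, Station 3:289, Station 4:218, Station 5:292, Station 6:245 → nearest is Station 2
(11, 9) — d² to each: Station 1:90, Station 2:40, Station 3:122, Station 4:113, Station 5:149, Station 6:100 → nearest is Station 2
(1, 18) — d² to each: Station 1:493, Station 2:377, Station 3:65, Station 4:10, Station 5:4, Station 6:229 → nearest is Station 5
(11, 8) — d² to each: Station 1:73, Station 2:37, Station 3:125, Station 4:130, Station 5:164, Station 6:89 → nearest is Station 2
(2, 8) — d² to each: Station 1:208, Station 2:226, Station 3:8, Station 4:85, Station 5:65, Station 6:26 → nearest is Station 3
(12, 8) — d² to each: Station 1:68, Station 2:26, Station 3:148, Station 4:145, Station 5:185, Station 6:106 → nearest is Station 2
1 of the 6 points has Station 3 as nearest.

1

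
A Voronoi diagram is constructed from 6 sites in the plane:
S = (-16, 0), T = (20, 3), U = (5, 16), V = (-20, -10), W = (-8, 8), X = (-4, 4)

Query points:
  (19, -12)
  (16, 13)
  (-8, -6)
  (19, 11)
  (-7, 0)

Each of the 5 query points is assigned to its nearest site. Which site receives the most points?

(19, -12) — d² to each: S:1369, T:226, U:980, V:1525, W:1129, X:785 → nearest is T
(16, 13) — d² to each: S:1193, T:116, U:130, V:1825, W:601, X:481 → nearest is T
(-8, -6) — d² to each: S:100, T:865, U:653, V:160, W:196, X:116 → nearest is S
(19, 11) — d² to each: S:1346, T:65, U:221, V:1962, W:738, X:578 → nearest is T
(-7, 0) — d² to each: S:81, T:738, U:400, V:269, W:65, X:25 → nearest is X
Tally — S:1, T:3, X:1. T captures the most (3).

T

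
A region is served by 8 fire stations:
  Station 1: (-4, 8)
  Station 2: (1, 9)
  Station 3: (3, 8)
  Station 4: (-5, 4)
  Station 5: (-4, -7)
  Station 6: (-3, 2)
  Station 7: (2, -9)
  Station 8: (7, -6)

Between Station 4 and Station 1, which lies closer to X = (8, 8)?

Compare squared distances:
d²(X, Station 4) = (8−(-5))² + (8−4)² = 169 + 16 = 185
d²(X, Station 1) = (8−(-4))² + (8−8)² = 144 + 0 = 144
185 > 144, so Station 1 is closer.

Station 1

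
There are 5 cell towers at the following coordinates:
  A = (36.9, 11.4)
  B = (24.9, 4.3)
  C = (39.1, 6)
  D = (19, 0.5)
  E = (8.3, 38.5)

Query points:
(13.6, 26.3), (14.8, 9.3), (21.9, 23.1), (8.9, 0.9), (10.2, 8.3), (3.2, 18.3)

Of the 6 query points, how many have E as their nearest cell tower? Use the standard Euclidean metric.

(13.6, 26.3) — d² to each: A:764.9, B:611.69, C:1062.34, D:694.8, E:176.93 → nearest is E
(14.8, 9.3) — d² to each: A:492.82, B:127.01, C:601.38, D:95.08, E:894.89 → nearest is D
(21.9, 23.1) — d² to each: A:361.89, B:362.44, C:588.25, D:519.17, E:422.12 → nearest is A
(8.9, 0.9) — d² to each: A:894.25, B:267.56, C:938.05, D:102.17, E:1414.12 → nearest is D
(10.2, 8.3) — d² to each: A:722.5, B:232.09, C:840.5, D:138.28, E:915.65 → nearest is D
(3.2, 18.3) — d² to each: A:1183.3, B:666.89, C:1440.1, D:566.48, E:434.05 → nearest is E
2 of the 6 points have E as nearest.

2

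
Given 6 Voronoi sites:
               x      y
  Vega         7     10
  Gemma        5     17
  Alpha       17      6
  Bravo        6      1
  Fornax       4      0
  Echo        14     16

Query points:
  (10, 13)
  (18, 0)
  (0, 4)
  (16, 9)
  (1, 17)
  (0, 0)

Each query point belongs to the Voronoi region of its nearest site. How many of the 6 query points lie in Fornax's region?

(10, 13) — d² to each: Vega:18, Gemma:41, Alpha:98, Bravo:160, Fornax:205, Echo:25 → nearest is Vega
(18, 0) — d² to each: Vega:221, Gemma:458, Alpha:37, Bravo:145, Fornax:196, Echo:272 → nearest is Alpha
(0, 4) — d² to each: Vega:85, Gemma:194, Alpha:293, Bravo:45, Fornax:32, Echo:340 → nearest is Fornax
(16, 9) — d² to each: Vega:82, Gemma:185, Alpha:10, Bravo:164, Fornax:225, Echo:53 → nearest is Alpha
(1, 17) — d² to each: Vega:85, Gemma:16, Alpha:377, Bravo:281, Fornax:298, Echo:170 → nearest is Gemma
(0, 0) — d² to each: Vega:149, Gemma:314, Alpha:325, Bravo:37, Fornax:16, Echo:452 → nearest is Fornax
2 of the 6 points have Fornax as nearest.

2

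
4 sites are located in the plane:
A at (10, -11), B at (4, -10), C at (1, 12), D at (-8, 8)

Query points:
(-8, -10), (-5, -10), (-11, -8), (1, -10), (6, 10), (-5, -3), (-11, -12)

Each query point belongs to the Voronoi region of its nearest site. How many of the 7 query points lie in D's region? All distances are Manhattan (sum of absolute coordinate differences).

(-8, -10) — d to each: A:19, B:12, C:31, D:18 → nearest is B
(-5, -10) — d to each: A:16, B:9, C:28, D:21 → nearest is B
(-11, -8) — d to each: A:24, B:17, C:32, D:19 → nearest is B
(1, -10) — d to each: A:10, B:3, C:22, D:27 → nearest is B
(6, 10) — d to each: A:25, B:22, C:7, D:16 → nearest is C
(-5, -3) — d to each: A:23, B:16, C:21, D:14 → nearest is D
(-11, -12) — d to each: A:22, B:17, C:36, D:23 → nearest is B
1 of the 7 points has D as nearest.

1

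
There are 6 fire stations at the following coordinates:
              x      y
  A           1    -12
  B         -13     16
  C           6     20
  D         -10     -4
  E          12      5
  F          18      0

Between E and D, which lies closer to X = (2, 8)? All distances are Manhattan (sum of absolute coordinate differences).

d(X,E) = |2−12| + |8−5| = 10 + 3 = 13
d(X,D) = |2−(-10)| + |8−(-4)| = 12 + 12 = 24
13 < 24, so E is closer.

E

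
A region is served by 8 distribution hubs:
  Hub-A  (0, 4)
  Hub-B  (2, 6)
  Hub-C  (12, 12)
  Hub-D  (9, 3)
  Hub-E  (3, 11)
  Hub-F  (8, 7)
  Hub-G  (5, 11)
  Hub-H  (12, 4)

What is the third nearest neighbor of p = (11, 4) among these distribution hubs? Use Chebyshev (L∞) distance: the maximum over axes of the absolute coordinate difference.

Hub-F

d(p, Hub-A) = max(11, 0) = 11
d(p, Hub-B) = max(9, 2) = 9
d(p, Hub-C) = max(1, 8) = 8
d(p, Hub-D) = max(2, 1) = 2
d(p, Hub-E) = max(8, 7) = 8
d(p, Hub-F) = max(3, 3) = 3
d(p, Hub-G) = max(6, 7) = 7
d(p, Hub-H) = max(1, 0) = 1
Sorted ascending: Hub-H, Hub-D, Hub-F, Hub-G, … — the third-nearest is Hub-F.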